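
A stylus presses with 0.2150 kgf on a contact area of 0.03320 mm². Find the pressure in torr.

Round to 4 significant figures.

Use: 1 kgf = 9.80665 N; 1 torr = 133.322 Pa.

0.2150 kgf × 9.80665 → 2.10843 N
0.03320 mm² × 10⁻⁶ → 3.32×10⁻⁸ m²
P = F / A = 2.10843 N / 3.32×10⁻⁸ m² = 6.35069×10⁷ Pa
6.35069×10⁷ Pa ÷ (133.322 Pa/torr) = 476342 torr

4.763×10⁵ torr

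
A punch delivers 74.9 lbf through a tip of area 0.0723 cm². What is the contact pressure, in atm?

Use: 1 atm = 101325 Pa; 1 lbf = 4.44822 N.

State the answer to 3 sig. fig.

74.9 lbf × 4.44822 = 333.172 N
0.0723 cm² × 0.0001 = 7.23×10⁻⁶ m²
P = F / A = 333.172 N / 7.23×10⁻⁶ m² = 4.60819×10⁷ Pa
4.60819×10⁷ Pa ÷ (101325 Pa/atm) = 454.793 atm

455 atm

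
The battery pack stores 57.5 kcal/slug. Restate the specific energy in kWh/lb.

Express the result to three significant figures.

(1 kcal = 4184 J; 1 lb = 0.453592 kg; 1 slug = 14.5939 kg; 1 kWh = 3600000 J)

57.5 kcal/slug × 4184 J/kcal ÷ 14.5939 kg/slug = 16485 J/kg
16485 J/kg ÷ 3600000 J/kWh × 0.453592 kg/lb = 0.00207707 kWh/lb

0.00208 kWh/lb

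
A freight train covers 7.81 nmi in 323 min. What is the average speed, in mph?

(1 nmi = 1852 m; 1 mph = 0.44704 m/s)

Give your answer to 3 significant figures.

7.81 nmi × 1852 = 14464.1 m
323 min × 60 = 19380 s
v = d / t = 14464.1 m / 19380 s = 0.746342 m/s
0.746342 m/s ÷ (0.44704 m/s/mph) = 1.66952 mph

1.67 mph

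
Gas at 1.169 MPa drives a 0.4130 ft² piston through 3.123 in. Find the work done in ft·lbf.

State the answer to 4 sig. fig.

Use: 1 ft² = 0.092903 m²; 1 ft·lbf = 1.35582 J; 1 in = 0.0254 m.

1.169 MPa → 1.169×10⁶ Pa
0.4130 ft² → 0.0383689 m²
F = P × A = 1.169×10⁶ × 0.0383689 = 44853.2 N
3.123 in → 0.0793242 m
W = F × d = 44853.2 × 0.0793242 = 3557.94 J
In ft·lbf: 3557.94 / 1.35582 = 2624.2 ft·lbf

2624 ft·lbf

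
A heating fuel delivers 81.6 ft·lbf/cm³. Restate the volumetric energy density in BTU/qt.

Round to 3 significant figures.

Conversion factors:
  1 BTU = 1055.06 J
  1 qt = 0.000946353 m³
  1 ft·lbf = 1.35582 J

99.2 BTU/qt

81.6 ft·lbf/cm³ × 1.35582 J/ft·lbf ÷ 10⁻⁶ m³/cm³ = 1.10635×10⁸ J/m³
1.10635×10⁸ J/m³ ÷ 1055.06 J/BTU × 0.000946353 m³/qt = 99.2358 BTU/qt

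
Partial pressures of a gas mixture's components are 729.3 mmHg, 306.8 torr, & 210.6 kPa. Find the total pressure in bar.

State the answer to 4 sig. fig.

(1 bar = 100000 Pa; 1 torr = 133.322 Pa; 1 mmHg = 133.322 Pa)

3.487 bar

729.3 mmHg × 133.322 → 97231.7 Pa
306.8 torr × 133.322 → 40903.2 Pa
210.6 kPa × 1000 → 210600 Pa
Sum: 97231.7 + 40903.2 + 210600 = 348735 Pa
In bar: 348735 / 100000 = 3.48735 bar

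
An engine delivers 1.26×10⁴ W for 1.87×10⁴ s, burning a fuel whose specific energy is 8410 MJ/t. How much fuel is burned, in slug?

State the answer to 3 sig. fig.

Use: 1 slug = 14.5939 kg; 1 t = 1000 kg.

1.92 slug

E = P × t = 12600 × 18700 = 2.3562×10⁸ J
8410 MJ/t → 8.41×10⁶ J/kg
m = E / e_s = 2.3562×10⁸ / 8.41×10⁶ = 28.0166 kg
In slug: 28.0166 / 14.5939 = 1.91975 slug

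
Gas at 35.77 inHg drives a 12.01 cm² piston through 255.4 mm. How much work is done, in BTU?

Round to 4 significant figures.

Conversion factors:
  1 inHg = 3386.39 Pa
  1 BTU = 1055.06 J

0.03522 BTU

35.77 inHg → 121131 Pa
12.01 cm² → 0.001201 m²
F = P × A = 121131 × 0.001201 = 145.478 N
255.4 mm → 0.2554 m
W = F × d = 145.478 × 0.2554 = 37.1551 J
In BTU: 37.1551 / 1055.06 = 0.0352161 BTU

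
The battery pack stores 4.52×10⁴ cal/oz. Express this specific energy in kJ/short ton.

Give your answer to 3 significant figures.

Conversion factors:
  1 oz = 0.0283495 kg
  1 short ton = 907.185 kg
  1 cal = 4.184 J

4.52×10⁴ cal/oz × 4.184 J/cal ÷ 0.0283495 kg/oz = 6.6709×10⁶ J/kg
6.6709×10⁶ J/kg ÷ 1000 J/kJ × 907.185 kg/short ton = 6.05174×10⁶ kJ/short ton

6.05×10⁶ kJ/short ton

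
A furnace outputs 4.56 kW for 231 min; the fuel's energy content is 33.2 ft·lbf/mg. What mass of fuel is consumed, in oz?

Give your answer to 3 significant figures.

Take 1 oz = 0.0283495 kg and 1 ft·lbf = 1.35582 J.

49.5 oz

4.56 kW → 4560 W
231 min → 13860 s
E = P × t = 4560 × 13860 = 6.32016×10⁷ J
33.2 ft·lbf/mg → 4.50132×10⁷ J/kg
m = E / e_s = 6.32016×10⁷ / 4.50132×10⁷ = 1.40407 kg
In oz: 1.40407 / 0.0283495 = 49.5272 oz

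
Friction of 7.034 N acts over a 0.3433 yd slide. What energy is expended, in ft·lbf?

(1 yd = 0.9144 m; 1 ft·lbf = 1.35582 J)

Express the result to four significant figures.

0.3433 yd × 0.9144 = 0.313914 m
W = F × d = 7.034 N × 0.313914 m = 2.20807 J
2.20807 J ÷ (1.35582 J/ft·lbf) = 1.62859 ft·lbf

1.629 ft·lbf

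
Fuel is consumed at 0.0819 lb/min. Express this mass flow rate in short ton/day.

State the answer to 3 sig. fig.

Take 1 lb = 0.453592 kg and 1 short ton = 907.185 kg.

0.0590 short ton/day

0.0819 lb/min × 0.453592 kg/lb ÷ 60 s/min = 6.19153×10⁻⁴ kg/s
6.19153×10⁻⁴ kg/s ÷ 907.185 kg/short ton × 86400 s/day = 0.0589679 short ton/day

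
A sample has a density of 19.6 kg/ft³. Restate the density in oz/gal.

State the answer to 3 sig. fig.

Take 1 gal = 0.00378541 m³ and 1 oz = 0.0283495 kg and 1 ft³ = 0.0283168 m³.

92.4 oz/gal

19.6 kg/ft³ ÷ 0.0283168 m³/ft³ = 692.169 kg/m³
692.169 kg/m³ ÷ 0.0283495 kg/oz × 0.00378541 m³/gal = 92.4229 oz/gal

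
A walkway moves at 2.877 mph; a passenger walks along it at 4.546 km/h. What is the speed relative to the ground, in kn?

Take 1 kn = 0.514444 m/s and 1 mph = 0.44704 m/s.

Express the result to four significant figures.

2.877 mph × 0.44704 = 1.28613 m/s
4.546 km/h × (1/3.6) = 1.26278 m/s
Sum: 1.28613 + 1.26278 = 2.54891 m/s
In kn: 2.54891 / 0.514444 = 4.95469 kn

4.955 kn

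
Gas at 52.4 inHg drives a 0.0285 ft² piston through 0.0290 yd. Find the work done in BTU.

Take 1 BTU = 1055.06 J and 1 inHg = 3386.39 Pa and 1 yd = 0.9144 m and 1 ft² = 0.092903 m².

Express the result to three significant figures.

0.0118 BTU

52.4 inHg → 177447 Pa
0.0285 ft² → 0.00264774 m²
F = P × A = 177447 × 0.00264774 = 469.834 N
0.0290 yd → 0.0265176 m
W = F × d = 469.834 × 0.0265176 = 12.4589 J
In BTU: 12.4589 / 1055.06 = 0.0118087 BTU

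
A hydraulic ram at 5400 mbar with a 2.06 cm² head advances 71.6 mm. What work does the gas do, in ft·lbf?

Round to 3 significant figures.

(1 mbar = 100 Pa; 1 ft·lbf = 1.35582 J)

5.87 ft·lbf

5400 mbar → 540000 Pa
2.06 cm² → 2.06×10⁻⁴ m²
F = P × A = 540000 × 2.06×10⁻⁴ = 111.24 N
71.6 mm → 0.0716 m
W = F × d = 111.24 × 0.0716 = 7.96478 J
In ft·lbf: 7.96478 / 1.35582 = 5.87451 ft·lbf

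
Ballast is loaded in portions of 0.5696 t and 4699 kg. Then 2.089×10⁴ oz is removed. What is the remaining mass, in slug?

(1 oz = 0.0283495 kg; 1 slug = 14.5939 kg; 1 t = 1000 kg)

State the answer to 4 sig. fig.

0.5696 t × 1000 = 569.6 kg
4699 kg (already kg)
2.089×10⁴ oz × 0.0283495 = 592.221 kg
Result: 569.6 + 4699 − 592.221 = 4676.38 kg
In slug: 4676.38 / 14.5939 = 320.434 slug

320.4 slug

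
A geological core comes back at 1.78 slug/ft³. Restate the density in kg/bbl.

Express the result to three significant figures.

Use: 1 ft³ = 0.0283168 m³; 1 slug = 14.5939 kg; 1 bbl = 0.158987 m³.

146 kg/bbl

1.78 slug/ft³ × 14.5939 kg/slug ÷ 0.0283168 m³/ft³ = 917.376 kg/m³
917.376 kg/m³ × 0.158987 m³/bbl = 145.851 kg/bbl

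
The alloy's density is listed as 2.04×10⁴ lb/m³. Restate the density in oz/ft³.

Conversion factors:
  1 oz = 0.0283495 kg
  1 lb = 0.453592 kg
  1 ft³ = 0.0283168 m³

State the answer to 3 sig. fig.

9240 oz/ft³

2.04×10⁴ lb/m³ × 0.453592 kg/lb = 9253.28 kg/m³
9253.28 kg/m³ ÷ 0.0283495 kg/oz × 0.0283168 m³/ft³ = 9242.61 oz/ft³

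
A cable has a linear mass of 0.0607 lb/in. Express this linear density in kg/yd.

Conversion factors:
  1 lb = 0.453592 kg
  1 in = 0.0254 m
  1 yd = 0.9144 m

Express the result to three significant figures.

0.0607 lb/in × 0.453592 kg/lb ÷ 0.0254 m/in = 1.08398 kg/m
1.08398 kg/m × 0.9144 m/yd = 0.991191 kg/yd

0.991 kg/yd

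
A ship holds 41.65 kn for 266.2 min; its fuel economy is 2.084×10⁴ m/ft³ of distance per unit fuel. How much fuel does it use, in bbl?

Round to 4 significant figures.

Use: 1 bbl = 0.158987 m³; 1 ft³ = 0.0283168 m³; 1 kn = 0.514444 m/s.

41.65 kn → 21.4266 m/s
266.2 min → 15972 s
d = v × t = 21.4266 × 15972 = 342226 m
2.084×10⁴ m/ft³ → 735959 m/m³
V = d / (distance per unit fuel) = 342226 / 735959 = 0.465007 m³
In bbl: 0.465007 / 0.158987 = 2.92481 bbl

2.925 bbl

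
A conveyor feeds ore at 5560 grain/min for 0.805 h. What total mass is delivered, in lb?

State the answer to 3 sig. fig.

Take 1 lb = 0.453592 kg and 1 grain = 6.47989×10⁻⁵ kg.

5560 grain/min → 0.0060047 kg/s
0.805 h → 2898 s
m = ṁ × t = 0.0060047 × 2898 = 17.4016 kg
In lb: 17.4016 / 0.453592 = 38.364 lb

38.4 lb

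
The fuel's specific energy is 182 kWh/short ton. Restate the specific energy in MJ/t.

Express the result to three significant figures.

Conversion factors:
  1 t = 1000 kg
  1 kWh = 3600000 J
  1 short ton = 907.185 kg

722 MJ/t

182 kWh/short ton × 3600000 J/kWh ÷ 907.185 kg/short ton = 722234 J/kg
722234 J/kg ÷ 1000000 J/MJ × 1000 kg/t = 722.234 MJ/t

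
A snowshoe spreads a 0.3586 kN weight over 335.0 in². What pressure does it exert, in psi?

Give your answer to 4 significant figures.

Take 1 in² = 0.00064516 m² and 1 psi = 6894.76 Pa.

0.2406 psi

0.3586 kN × 1000 = 358.6 N
335.0 in² × 0.00064516 = 0.216129 m²
P = F / A = 358.6 N / 0.216129 m² = 1659.19 Pa
1659.19 Pa ÷ (6894.76 Pa/psi) = 0.240645 psi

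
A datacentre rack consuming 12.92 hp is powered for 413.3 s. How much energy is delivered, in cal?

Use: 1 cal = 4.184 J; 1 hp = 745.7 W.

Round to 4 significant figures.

12.92 hp × 745.7 = 9634.44 W
E = P × t = 9634.44 W × 413.3 s = 3.98191×10⁶ J
3.98191×10⁶ J ÷ (4.184 J/cal) = 951699 cal

9.517×10⁵ cal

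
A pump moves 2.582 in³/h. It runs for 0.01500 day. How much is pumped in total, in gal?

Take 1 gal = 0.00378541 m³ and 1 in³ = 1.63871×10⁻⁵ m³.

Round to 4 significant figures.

2.582 in³/h → 1.17532×10⁻⁸ m³/s
0.01500 day → 1296 s
V = Q × t = 1.17532×10⁻⁸ × 1296 = 1.52321×10⁻⁵ m³
In gal: 1.52321×10⁻⁵ / 0.00378541 = 0.0040239 gal

0.004024 gal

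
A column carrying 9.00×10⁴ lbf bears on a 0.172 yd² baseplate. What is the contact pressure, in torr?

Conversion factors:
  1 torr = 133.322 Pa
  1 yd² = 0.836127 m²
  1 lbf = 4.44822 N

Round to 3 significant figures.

9.00×10⁴ lbf × 4.44822 → 400340 N
0.172 yd² × 0.836127 → 0.143814 m²
P = F / A = 400340 N / 0.143814 m² = 2.78373×10⁶ Pa
2.78373×10⁶ Pa ÷ (133.322 Pa/torr) = 20879.7 torr

2.09×10⁴ torr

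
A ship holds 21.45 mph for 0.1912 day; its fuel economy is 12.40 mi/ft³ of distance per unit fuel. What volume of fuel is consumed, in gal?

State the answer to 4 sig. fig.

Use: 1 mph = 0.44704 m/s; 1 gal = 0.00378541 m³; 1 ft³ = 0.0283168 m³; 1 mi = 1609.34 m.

21.45 mph → 9.58901 m/s
0.1912 day → 16519.7 s
d = v × t = 9.58901 × 16519.7 = 158408 m
12.40 mi/ft³ → 704734 m/m³
V = d / (distance per unit fuel) = 158408 / 704734 = 0.224777 m³
In gal: 0.224777 / 0.00378541 = 59.3798 gal

59.38 gal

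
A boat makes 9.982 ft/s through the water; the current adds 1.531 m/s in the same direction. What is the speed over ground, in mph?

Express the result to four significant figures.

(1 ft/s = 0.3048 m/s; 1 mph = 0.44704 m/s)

9.982 ft/s × 0.3048 = 3.04251 m/s
1.531 m/s (already m/s)
Combined: 3.04251 + 1.531 = 4.57351 m/s
In mph: 4.57351 / 0.44704 = 10.2307 mph

10.23 mph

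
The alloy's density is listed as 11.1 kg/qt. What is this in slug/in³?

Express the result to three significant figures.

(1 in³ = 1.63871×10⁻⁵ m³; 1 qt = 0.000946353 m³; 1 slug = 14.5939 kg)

11.1 kg/qt ÷ 0.000946353 m³/qt = 11729.2 kg/m³
11729.2 kg/m³ ÷ 14.5939 kg/slug × 1.63871×10⁻⁵ m³/in³ = 0.0131704 slug/in³

0.0132 slug/in³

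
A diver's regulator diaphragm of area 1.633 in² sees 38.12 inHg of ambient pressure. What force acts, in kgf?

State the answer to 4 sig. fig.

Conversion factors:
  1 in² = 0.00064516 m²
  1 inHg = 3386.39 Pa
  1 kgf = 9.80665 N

13.87 kgf

38.12 inHg × 3386.39 → 129089 Pa
1.633 in² × 0.00064516 → 0.00105355 m²
F = P × A = 129089 Pa × 0.00105355 m² = 136.002 N
136.002 N ÷ (9.80665 N/kgf) = 13.8683 kgf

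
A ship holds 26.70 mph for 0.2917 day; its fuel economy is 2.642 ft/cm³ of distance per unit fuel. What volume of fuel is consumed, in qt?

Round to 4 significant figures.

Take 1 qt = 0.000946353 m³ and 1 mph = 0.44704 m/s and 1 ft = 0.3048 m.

26.70 mph → 11.936 m/s
0.2917 day → 25202.9 s
d = v × t = 11.936 × 25202.9 = 300822 m
2.642 ft/cm³ → 805282 m/m³
V = d / (distance per unit fuel) = 300822 / 805282 = 0.373561 m³
In qt: 0.373561 / 0.000946353 = 394.737 qt

394.7 qt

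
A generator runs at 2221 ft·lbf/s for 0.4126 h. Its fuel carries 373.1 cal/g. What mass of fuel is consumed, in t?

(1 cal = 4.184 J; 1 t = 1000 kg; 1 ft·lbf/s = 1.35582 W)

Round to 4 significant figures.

0.002865 t

2221 ft·lbf/s → 3011.28 W
0.4126 h → 1485.36 s
E = P × t = 3011.28 × 1485.36 = 4.47283×10⁶ J
373.1 cal/g → 1.56105×10⁶ J/kg
m = E / e_s = 4.47283×10⁶ / 1.56105×10⁶ = 2.86527 kg
In t: 2.86527 / 1000 = 0.00286527 t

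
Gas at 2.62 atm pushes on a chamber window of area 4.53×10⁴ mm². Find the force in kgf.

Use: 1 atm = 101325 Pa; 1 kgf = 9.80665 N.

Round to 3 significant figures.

2.62 atm × 101325 → 265472 Pa
4.53×10⁴ mm² × 10⁻⁶ → 0.0453 m²
F = P × A = 265472 Pa × 0.0453 m² = 12025.9 N
12025.9 N ÷ (9.80665 N/kgf) = 1226.3 kgf

1230 kgf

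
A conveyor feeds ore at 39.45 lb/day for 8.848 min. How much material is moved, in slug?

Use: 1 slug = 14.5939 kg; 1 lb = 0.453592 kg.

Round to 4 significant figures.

39.45 lb/day → 2.07109×10⁻⁴ kg/s
8.848 min → 530.88 s
m = ṁ × t = 2.07109×10⁻⁴ × 530.88 = 0.10995 kg
In slug: 0.10995 / 14.5939 = 0.00753397 slug

0.007534 slug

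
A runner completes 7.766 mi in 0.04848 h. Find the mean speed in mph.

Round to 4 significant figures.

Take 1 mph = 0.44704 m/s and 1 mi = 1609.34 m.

7.766 mi × 1609.34 = 12498.1 m
0.04848 h × 3600 = 174.528 s
v = d / t = 12498.1 m / 174.528 s = 71.6109 m/s
71.6109 m/s ÷ (0.44704 m/s/mph) = 160.189 mph

160.2 mph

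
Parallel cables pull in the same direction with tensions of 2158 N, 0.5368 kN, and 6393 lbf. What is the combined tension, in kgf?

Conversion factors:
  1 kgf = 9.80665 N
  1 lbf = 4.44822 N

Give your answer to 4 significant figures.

3175 kgf

2158 N (already N)
0.5368 kN × 1000 → 536.8 N
6393 lbf × 4.44822 → 28437.5 N
Sum: 2158 + 536.8 + 28437.5 = 31132.3 N
In kgf: 31132.3 / 9.80665 = 3174.61 kgf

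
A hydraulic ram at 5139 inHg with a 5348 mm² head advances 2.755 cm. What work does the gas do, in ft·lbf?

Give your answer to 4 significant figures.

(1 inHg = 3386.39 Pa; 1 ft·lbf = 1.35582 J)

5139 inHg → 1.74027×10⁷ Pa
5348 mm² → 0.005348 m²
F = P × A = 1.74027×10⁷ × 0.005348 = 93069.6 N
2.755 cm → 0.02755 m
W = F × d = 93069.6 × 0.02755 = 2564.07 J
In ft·lbf: 2564.07 / 1.35582 = 1891.16 ft·lbf

1891 ft·lbf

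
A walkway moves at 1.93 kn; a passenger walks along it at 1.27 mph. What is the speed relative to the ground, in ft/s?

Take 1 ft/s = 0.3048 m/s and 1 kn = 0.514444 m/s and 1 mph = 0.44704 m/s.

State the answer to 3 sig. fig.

1.93 kn × 0.514444 → 0.992877 m/s
1.27 mph × 0.44704 → 0.567741 m/s
Total: 0.992877 + 0.567741 = 1.56062 m/s
In ft/s: 1.56062 / 0.3048 = 5.12014 ft/s

5.12 ft/s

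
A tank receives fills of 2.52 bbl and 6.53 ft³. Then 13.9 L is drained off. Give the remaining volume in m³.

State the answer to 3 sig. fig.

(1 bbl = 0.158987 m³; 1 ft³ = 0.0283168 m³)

0.572 m³

2.52 bbl × 0.158987 = 0.400647 m³
6.53 ft³ × 0.0283168 = 0.184909 m³
13.9 L × 0.001 = 0.0139 m³
Net: 0.400647 + 0.184909 − 0.0139 = 0.571656 m³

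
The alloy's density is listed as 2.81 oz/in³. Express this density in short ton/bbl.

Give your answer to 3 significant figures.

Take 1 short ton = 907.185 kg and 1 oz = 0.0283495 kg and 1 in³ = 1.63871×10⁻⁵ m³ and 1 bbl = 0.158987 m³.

2.81 oz/in³ × 0.0283495 kg/oz ÷ 1.63871×10⁻⁵ m³/in³ = 4861.27 kg/m³
4861.27 kg/m³ ÷ 907.185 kg/short ton × 0.158987 m³/bbl = 0.851953 short ton/bbl

0.852 short ton/bbl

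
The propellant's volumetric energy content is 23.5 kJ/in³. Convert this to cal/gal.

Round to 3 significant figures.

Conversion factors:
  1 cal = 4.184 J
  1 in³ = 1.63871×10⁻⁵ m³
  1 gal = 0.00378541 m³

23.5 kJ/in³ × 1000 J/kJ ÷ 1.63871×10⁻⁵ m³/in³ = 1.43405×10⁹ J/m³
1.43405×10⁹ J/m³ ÷ 4.184 J/cal × 0.00378541 m³/gal = 1.29743×10⁶ cal/gal

1.30×10⁶ cal/gal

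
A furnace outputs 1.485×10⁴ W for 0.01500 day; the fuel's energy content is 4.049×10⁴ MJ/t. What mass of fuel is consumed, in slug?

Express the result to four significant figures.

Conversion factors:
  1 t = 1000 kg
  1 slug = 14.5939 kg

0.01500 day → 1296 s
E = P × t = 14850 × 1296 = 1.92456×10⁷ J
4.049×10⁴ MJ/t → 4.049×10⁷ J/kg
m = E / e_s = 1.92456×10⁷ / 4.049×10⁷ = 0.475317 kg
In slug: 0.475317 / 14.5939 = 0.0325696 slug

0.03257 slug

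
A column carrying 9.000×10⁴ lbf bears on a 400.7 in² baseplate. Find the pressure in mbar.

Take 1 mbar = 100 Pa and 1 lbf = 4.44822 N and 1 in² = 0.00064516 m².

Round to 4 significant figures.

9.000×10⁴ lbf × 4.44822 → 400340 N
400.7 in² × 0.00064516 → 0.258516 m²
P = F / A = 400340 N / 0.258516 m² = 1.54861×10⁶ Pa
1.54861×10⁶ Pa ÷ (100 Pa/mbar) = 15486.1 mbar

1.549×10⁴ mbar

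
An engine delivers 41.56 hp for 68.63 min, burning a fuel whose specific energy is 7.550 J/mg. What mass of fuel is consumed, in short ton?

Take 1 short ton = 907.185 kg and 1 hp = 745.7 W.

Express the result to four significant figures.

0.01863 short ton

41.56 hp → 30991.3 W
68.63 min → 4117.8 s
E = P × t = 30991.3 × 4117.8 = 1.27616×10⁸ J
7.550 J/mg → 7.55×10⁶ J/kg
m = E / e_s = 1.27616×10⁸ / 7.55×10⁶ = 16.9028 kg
In short ton: 16.9028 / 907.185 = 0.0186321 short ton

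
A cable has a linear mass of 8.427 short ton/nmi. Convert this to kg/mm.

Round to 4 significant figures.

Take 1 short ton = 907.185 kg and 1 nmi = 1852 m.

8.427 short ton/nmi × 907.185 kg/short ton ÷ 1852 m/nmi = 4.12789 kg/m
4.12789 kg/m × 0.001 m/mm = 0.00412789 kg/mm

0.004128 kg/mm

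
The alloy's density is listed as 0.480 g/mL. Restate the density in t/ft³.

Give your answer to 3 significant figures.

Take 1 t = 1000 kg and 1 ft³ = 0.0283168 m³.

0.480 g/mL × 0.001 kg/g ÷ 10⁻⁶ m³/mL = 480 kg/m³
480 kg/m³ ÷ 1000 kg/t × 0.0283168 m³/ft³ = 0.0135921 t/ft³

0.0136 t/ft³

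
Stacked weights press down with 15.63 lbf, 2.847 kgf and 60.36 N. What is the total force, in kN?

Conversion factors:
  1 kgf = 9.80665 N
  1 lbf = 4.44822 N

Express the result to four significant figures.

15.63 lbf × 4.44822 = 69.5257 N
2.847 kgf × 9.80665 = 27.9195 N
60.36 N (already N)
Sum: 69.5257 + 27.9195 + 60.36 = 157.805 N
In kN: 157.805 / 1000 = 0.157805 kN

0.1578 kN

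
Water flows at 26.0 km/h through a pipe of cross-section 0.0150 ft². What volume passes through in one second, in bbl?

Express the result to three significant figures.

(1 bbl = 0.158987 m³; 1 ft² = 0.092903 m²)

0.0633 bbl

26.0 km/h × (1/3.6) = 7.22222 m/s
0.0150 ft² × 0.092903 = 0.00139354 m²
V = v × A × t = 7.22222 m/s × 0.00139354 m² × 1 s = 0.0100645 m³
0.0100645 m³ ÷ (0.158987 m³/bbl) = 0.0633039 bbl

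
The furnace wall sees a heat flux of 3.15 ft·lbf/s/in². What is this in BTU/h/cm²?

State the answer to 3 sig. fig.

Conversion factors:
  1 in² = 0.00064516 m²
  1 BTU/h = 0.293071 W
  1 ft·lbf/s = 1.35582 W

2.26 BTU/h/cm²

3.15 ft·lbf/s/in² × 1.35582 W/ft·lbf/s ÷ 0.00064516 m²/in² = 6619.8 W/m²
6619.8 W/m² ÷ 0.293071 W/BTU/h × 0.0001 m²/cm² = 2.25877 BTU/h/cm²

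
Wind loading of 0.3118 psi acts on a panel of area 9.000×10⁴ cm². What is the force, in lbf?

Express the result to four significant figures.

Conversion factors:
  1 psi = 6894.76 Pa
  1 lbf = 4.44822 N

4350 lbf

0.3118 psi × 6894.76 → 2149.79 Pa
9.000×10⁴ cm² × 0.0001 → 9 m²
F = P × A = 2149.79 Pa × 9 m² = 19348.1 N
19348.1 N ÷ (4.44822 N/lbf) = 4349.63 lbf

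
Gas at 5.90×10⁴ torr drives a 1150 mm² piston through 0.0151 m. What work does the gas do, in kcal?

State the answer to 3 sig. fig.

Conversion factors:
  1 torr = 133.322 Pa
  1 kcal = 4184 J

5.90×10⁴ torr → 7.866×10⁶ Pa
1150 mm² → 0.00115 m²
F = P × A = 7.866×10⁶ × 0.00115 = 9045.9 N
W = F × d = 9045.9 × 0.0151 = 136.593 J
In kcal: 136.593 / 4184 = 0.0326465 kcal

0.0326 kcal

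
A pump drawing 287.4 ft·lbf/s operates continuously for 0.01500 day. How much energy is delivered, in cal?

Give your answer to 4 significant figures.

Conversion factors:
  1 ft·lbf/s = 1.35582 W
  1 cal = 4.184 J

287.4 ft·lbf/s × 1.35582 → 389.663 W
0.01500 day × 86400 → 1296 s
E = P × t = 389.663 W × 1296 s = 505003 J
505003 J ÷ (4.184 J/cal) = 120699 cal

1.207×10⁵ cal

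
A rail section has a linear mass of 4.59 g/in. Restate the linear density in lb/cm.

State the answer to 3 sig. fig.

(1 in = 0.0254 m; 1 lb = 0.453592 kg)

4.59 g/in × 0.001 kg/g ÷ 0.0254 m/in = 0.180709 kg/m
0.180709 kg/m ÷ 0.453592 kg/lb × 0.01 m/cm = 0.00398395 lb/cm

0.00398 lb/cm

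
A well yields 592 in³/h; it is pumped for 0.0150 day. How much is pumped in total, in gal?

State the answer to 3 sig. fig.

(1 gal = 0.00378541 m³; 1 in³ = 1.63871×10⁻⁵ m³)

592 in³/h → 2.69477×10⁻⁶ m³/s
0.0150 day → 1296 s
V = Q × t = 2.69477×10⁻⁶ × 1296 = 0.00349242 m³
In gal: 0.00349242 / 0.00378541 = 0.9226 gal

0.923 gal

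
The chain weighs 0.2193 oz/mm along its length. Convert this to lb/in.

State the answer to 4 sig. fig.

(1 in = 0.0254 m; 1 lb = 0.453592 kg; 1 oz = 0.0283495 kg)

0.2193 oz/mm × 0.0283495 kg/oz ÷ 0.001 m/mm = 6.21705 kg/m
6.21705 kg/m ÷ 0.453592 kg/lb × 0.0254 m/in = 0.348139 lb/in

0.3481 lb/in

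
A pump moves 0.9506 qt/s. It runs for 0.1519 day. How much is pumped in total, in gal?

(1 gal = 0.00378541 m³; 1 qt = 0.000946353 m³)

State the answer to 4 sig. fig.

3119 gal

0.9506 qt/s → 8.99603×10⁻⁴ m³/s
0.1519 day → 13124.2 s
V = Q × t = 8.99603×10⁻⁴ × 13124.2 = 11.8066 m³
In gal: 11.8066 / 0.00378541 = 3118.98 gal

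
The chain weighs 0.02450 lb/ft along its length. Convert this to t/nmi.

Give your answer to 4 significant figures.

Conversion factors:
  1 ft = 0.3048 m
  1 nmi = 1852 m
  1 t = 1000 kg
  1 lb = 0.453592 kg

0.06752 t/nmi

0.02450 lb/ft × 0.453592 kg/lb ÷ 0.3048 m/ft = 0.03646 kg/m
0.03646 kg/m ÷ 1000 kg/t × 1852 m/nmi = 0.0675239 t/nmi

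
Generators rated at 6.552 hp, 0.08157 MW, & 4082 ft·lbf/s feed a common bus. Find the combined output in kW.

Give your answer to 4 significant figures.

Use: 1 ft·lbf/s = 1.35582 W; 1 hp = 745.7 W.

6.552 hp × 745.7 = 4885.83 W
0.08157 MW × 1000000 = 81570 W
4082 ft·lbf/s × 1.35582 = 5534.46 W
Total: 4885.83 + 81570 + 5534.46 = 91990.3 W
In kW: 91990.3 / 1000 = 91.9903 kW

91.99 kW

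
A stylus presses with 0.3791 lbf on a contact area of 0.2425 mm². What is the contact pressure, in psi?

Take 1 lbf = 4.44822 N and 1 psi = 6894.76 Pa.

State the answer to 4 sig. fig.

1009 psi

0.3791 lbf × 4.44822 = 1.68632 N
0.2425 mm² × 10⁻⁶ = 2.425×10⁻⁷ m²
P = F / A = 1.68632 N / 2.425×10⁻⁷ m² = 6.9539×10⁶ Pa
6.9539×10⁶ Pa ÷ (6894.76 Pa/psi) = 1008.58 psi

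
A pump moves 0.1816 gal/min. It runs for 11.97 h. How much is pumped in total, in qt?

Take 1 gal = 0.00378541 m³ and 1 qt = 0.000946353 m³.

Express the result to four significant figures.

521.7 qt

0.1816 gal/min → 1.14572×10⁻⁵ m³/s
11.97 h → 43092 s
V = Q × t = 1.14572×10⁻⁵ × 43092 = 0.493714 m³
In qt: 0.493714 / 0.000946353 = 521.702 qt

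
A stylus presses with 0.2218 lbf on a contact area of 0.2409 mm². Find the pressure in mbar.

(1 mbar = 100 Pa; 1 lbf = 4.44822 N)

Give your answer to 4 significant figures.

0.2218 lbf × 4.44822 → 0.986615 N
0.2409 mm² × 10⁻⁶ → 2.409×10⁻⁷ m²
P = F / A = 0.986615 N / 2.409×10⁻⁷ m² = 4.09554×10⁶ Pa
4.09554×10⁶ Pa ÷ (100 Pa/mbar) = 40955.4 mbar

4.096×10⁴ mbar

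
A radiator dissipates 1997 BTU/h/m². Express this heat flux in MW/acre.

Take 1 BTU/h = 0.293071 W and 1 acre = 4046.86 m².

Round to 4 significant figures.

1997 BTU/h/m² × 0.293071 W/BTU/h = 585.263 W/m²
585.263 W/m² ÷ 1000000 W/MW × 4046.86 m²/acre = 2.36848 MW/acre

2.368 MW/acre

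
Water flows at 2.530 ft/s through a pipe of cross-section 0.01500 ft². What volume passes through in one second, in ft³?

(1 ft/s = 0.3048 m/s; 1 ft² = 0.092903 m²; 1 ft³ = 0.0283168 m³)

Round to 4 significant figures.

0.03795 ft³

2.530 ft/s × 0.3048 → 0.771144 m/s
0.01500 ft² × 0.092903 → 0.00139354 m²
V = v × A × t = 0.771144 m/s × 0.00139354 m² × 1 s = 0.00107462 m³
0.00107462 m³ ÷ (0.0283168 m³/ft³) = 0.0379499 ft³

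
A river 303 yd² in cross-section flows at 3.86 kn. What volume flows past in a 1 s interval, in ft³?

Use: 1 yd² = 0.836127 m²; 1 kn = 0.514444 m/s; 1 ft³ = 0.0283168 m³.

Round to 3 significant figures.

3.86 kn × 0.514444 → 1.98575 m/s
303 yd² × 0.836127 → 253.346 m²
V = v × A × t = 1.98575 m/s × 253.346 m² × 1 s = 503.082 m³
503.082 m³ ÷ (0.0283168 m³/ft³) = 17766.2 ft³

1.78×10⁴ ft³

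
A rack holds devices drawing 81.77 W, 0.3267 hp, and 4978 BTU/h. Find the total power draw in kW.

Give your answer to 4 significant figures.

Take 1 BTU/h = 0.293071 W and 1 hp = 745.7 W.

1.784 kW

81.77 W (already W)
0.3267 hp × 745.7 = 243.62 W
4978 BTU/h × 0.293071 = 1458.91 W
Sum: 81.77 + 243.62 + 1458.91 = 1784.3 W
In kW: 1784.3 / 1000 = 1.7843 kW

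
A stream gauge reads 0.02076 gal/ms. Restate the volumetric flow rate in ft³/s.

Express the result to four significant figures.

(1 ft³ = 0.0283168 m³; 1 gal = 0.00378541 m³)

0.02076 gal/ms × 0.00378541 m³/gal ÷ 0.001 s/ms = 0.0785851 m³/s
0.0785851 m³/s ÷ 0.0283168 m³/ft³ = 2.77521 ft³/s

2.775 ft³/s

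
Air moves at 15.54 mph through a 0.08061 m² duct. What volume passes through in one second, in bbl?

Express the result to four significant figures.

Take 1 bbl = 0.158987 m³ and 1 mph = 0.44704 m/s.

15.54 mph × 0.44704 = 6.947 m/s
V = v × A × t = 6.947 m/s × 0.08061 m² × 1 s = 0.559998 m³
0.559998 m³ ÷ (0.158987 m³/bbl) = 3.52229 bbl

3.522 bbl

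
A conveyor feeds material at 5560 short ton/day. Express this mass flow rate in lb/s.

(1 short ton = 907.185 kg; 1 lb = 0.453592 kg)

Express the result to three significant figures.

129 lb/s

5560 short ton/day × 907.185 kg/short ton ÷ 86400 s/day = 58.379 kg/s
58.379 kg/s ÷ 0.453592 kg/lb = 128.704 lb/s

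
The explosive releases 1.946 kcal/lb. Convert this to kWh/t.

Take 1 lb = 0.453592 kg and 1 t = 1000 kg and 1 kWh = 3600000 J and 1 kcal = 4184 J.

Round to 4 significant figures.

1.946 kcal/lb × 4184 J/kcal ÷ 0.453592 kg/lb = 17950.2 J/kg
17950.2 J/kg ÷ 3600000 J/kWh × 1000 kg/t = 4.98617 kWh/t

4.986 kWh/t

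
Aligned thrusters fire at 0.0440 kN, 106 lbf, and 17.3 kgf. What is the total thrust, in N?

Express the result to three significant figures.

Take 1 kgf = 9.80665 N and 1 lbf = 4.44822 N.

0.0440 kN × 1000 → 44 N
106 lbf × 4.44822 → 471.511 N
17.3 kgf × 9.80665 → 169.655 N
Combined: 44 + 471.511 + 169.655 = 685.166 N

685 N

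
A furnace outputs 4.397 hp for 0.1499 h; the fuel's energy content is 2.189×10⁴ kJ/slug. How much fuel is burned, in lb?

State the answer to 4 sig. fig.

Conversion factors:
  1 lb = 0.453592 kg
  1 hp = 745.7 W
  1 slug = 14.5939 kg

4.397 hp → 3278.84 W
0.1499 h → 539.64 s
E = P × t = 3278.84 × 539.64 = 1.76939×10⁶ J
2.189×10⁴ kJ/slug → 1.49994×10⁶ J/kg
m = E / e_s = 1.76939×10⁶ / 1.49994×10⁶ = 1.17964 kg
In lb: 1.17964 / 0.453592 = 2.60066 lb

2.601 lb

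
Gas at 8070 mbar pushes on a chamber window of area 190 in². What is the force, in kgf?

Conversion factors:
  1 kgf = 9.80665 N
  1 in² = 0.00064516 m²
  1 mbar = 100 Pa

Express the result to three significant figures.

8070 mbar × 100 = 807000 Pa
190 in² × 0.00064516 = 0.12258 m²
F = P × A = 807000 Pa × 0.12258 m² = 98922.1 N
98922.1 N ÷ (9.80665 N/kgf) = 10087.2 kgf

1.01×10⁴ kgf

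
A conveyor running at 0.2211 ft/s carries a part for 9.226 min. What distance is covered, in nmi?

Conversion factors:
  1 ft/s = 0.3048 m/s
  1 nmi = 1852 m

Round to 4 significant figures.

0.2211 ft/s × 0.3048 = 0.0673913 m/s
9.226 min × 60 = 553.56 s
d = v × t = 0.0673913 m/s × 553.56 s = 37.3051 m
37.3051 m ÷ (1852 m/nmi) = 0.0201431 nmi

0.02014 nmi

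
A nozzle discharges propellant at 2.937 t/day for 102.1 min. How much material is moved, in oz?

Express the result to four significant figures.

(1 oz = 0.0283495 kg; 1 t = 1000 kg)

7346 oz

2.937 t/day → 0.0339931 kg/s
102.1 min → 6126 s
m = ṁ × t = 0.0339931 × 6126 = 208.242 kg
In oz: 208.242 / 0.0283495 = 7345.53 oz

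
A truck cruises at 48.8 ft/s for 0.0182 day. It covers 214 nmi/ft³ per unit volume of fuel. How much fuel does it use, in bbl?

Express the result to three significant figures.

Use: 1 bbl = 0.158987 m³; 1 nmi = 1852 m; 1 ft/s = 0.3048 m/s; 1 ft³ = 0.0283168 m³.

48.8 ft/s → 14.8742 m/s
0.0182 day → 1572.48 s
d = v × t = 14.8742 × 1572.48 = 23389.4 m
214 nmi/ft³ → 1.39962×10⁷ m/m³
V = d / (distance per unit fuel) = 23389.4 / 1.39962×10⁷ = 0.00167113 m³
In bbl: 0.00167113 / 0.158987 = 0.0105111 bbl

0.0105 bbl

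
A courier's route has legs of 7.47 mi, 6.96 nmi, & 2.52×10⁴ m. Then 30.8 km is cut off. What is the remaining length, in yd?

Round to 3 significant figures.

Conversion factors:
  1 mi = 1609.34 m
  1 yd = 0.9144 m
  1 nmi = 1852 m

2.11×10⁴ yd

7.47 mi × 1609.34 → 12021.8 m
6.96 nmi × 1852 → 12889.9 m
2.52×10⁴ m (already m)
30.8 km × 1000 → 30800 m
Sum: 12021.8 + 12889.9 + 25200 − 30800 = 19311.7 m
In yd: 19311.7 / 0.9144 = 21119.5 yd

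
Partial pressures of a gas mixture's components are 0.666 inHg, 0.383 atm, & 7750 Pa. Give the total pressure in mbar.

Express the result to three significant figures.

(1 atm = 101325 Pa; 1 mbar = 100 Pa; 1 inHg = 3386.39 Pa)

488 mbar

0.666 inHg × 3386.39 = 2255.34 Pa
0.383 atm × 101325 = 38807.5 Pa
7750 Pa (already Pa)
Total: 2255.34 + 38807.5 + 7750 = 48812.8 Pa
In mbar: 48812.8 / 100 = 488.128 mbar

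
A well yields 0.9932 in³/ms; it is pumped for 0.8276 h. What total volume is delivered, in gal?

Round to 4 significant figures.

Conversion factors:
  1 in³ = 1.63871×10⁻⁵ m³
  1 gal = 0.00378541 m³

1.281×10⁴ gal

0.9932 in³/ms → 0.0162757 m³/s
0.8276 h → 2979.36 s
V = Q × t = 0.0162757 × 2979.36 = 48.4912 m³
In gal: 48.4912 / 0.00378541 = 12810 gal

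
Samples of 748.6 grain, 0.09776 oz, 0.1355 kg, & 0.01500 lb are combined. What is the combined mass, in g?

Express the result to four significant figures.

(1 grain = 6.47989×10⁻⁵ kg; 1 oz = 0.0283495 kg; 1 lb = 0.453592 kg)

748.6 grain × 6.47989×10⁻⁵ = 0.0485085 kg
0.09776 oz × 0.0283495 = 0.00277145 kg
0.1355 kg (already kg)
0.01500 lb × 0.453592 = 0.00680388 kg
Sum: 0.0485085 + 0.00277145 + 0.1355 + 0.00680388 = 0.193584 kg
In g: 0.193584 / 0.001 = 193.584 g

193.6 g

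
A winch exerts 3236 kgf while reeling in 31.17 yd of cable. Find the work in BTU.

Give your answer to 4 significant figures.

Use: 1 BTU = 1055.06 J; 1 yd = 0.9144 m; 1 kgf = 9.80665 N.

857.3 BTU

3236 kgf × 9.80665 = 31734.3 N
31.17 yd × 0.9144 = 28.5018 m
W = F × d = 31734.3 N × 28.5018 m = 904485 J
904485 J ÷ (1055.06 J/BTU) = 857.283 BTU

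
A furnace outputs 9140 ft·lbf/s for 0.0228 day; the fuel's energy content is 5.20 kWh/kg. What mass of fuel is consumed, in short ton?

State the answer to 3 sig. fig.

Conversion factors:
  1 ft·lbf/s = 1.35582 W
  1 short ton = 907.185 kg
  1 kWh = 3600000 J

9140 ft·lbf/s → 12392.2 W
0.0228 day → 1969.92 s
E = P × t = 12392.2 × 1969.92 = 2.44116×10⁷ J
5.20 kWh/kg → 1.872×10⁷ J/kg
m = E / e_s = 2.44116×10⁷ / 1.872×10⁷ = 1.30404 kg
In short ton: 1.30404 / 907.185 = 0.00143746 short ton

0.00144 short ton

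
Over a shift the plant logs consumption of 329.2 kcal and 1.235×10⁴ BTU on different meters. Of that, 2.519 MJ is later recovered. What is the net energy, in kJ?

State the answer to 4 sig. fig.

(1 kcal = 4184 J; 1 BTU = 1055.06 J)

329.2 kcal × 4184 → 1.37737×10⁶ J
1.235×10⁴ BTU × 1055.06 → 1.303×10⁷ J
2.519 MJ × 1000000 → 2.519×10⁶ J
Net: 1.37737×10⁶ + 1.303×10⁷ − 2.519×10⁶ = 1.18884×10⁷ J
In kJ: 1.18884×10⁷ / 1000 = 11888.4 kJ

1.189×10⁴ kJ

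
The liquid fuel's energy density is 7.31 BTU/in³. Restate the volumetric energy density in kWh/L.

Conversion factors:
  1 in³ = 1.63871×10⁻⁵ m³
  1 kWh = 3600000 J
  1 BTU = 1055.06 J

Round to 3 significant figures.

7.31 BTU/in³ × 1055.06 J/BTU ÷ 1.63871×10⁻⁵ m³/in³ = 4.70644×10⁸ J/m³
4.70644×10⁸ J/m³ ÷ 3600000 J/kWh × 0.001 m³/L = 0.130734 kWh/L

0.131 kWh/L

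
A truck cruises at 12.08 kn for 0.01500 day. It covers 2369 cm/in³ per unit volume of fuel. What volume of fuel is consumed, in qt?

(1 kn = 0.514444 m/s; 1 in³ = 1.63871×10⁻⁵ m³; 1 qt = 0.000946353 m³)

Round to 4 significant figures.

5.887 qt

12.08 kn → 6.21448 m/s
0.01500 day → 1296 s
d = v × t = 6.21448 × 1296 = 8053.97 m
2369 cm/in³ → 1.44565×10⁶ m/m³
V = d / (distance per unit fuel) = 8053.97 / 1.44565×10⁶ = 0.00557118 m³
In qt: 0.00557118 / 0.000946353 = 5.887 qt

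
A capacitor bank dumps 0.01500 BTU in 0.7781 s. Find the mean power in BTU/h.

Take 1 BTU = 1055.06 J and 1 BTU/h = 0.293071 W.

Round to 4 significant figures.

0.01500 BTU × 1055.06 → 15.8259 J
P = E / t = 15.8259 J / 0.7781 s = 20.3392 W
20.3392 W ÷ (0.293071 W/BTU/h) = 69.4002 BTU/h

69.40 BTU/h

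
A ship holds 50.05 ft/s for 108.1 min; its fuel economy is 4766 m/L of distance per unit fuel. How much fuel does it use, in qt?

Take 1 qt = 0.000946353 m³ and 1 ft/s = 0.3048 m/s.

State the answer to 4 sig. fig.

50.05 ft/s → 15.2552 m/s
108.1 min → 6486 s
d = v × t = 15.2552 × 6486 = 98945.2 m
4766 m/L → 4.766×10⁶ m/m³
V = d / (distance per unit fuel) = 98945.2 / 4.766×10⁶ = 0.0207606 m³
In qt: 0.0207606 / 0.000946353 = 21.9375 qt

21.94 qt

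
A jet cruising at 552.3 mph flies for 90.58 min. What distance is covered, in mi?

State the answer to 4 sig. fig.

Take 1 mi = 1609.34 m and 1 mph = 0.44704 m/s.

833.8 mi

552.3 mph × 0.44704 = 246.9 m/s
90.58 min × 60 = 5434.8 s
d = v × t = 246.9 m/s × 5434.8 s = 1.34185×10⁶ m
1.34185×10⁶ m ÷ (1609.34 m/mi) = 833.789 mi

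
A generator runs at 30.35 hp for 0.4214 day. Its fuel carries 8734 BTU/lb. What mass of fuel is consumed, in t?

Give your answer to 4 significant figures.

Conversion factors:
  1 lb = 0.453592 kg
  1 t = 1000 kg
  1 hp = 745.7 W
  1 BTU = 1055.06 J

30.35 hp → 22632 W
0.4214 day → 36409 s
E = P × t = 22632 × 36409 = 8.24008×10⁸ J
8734 BTU/lb → 2.03154×10⁷ J/kg
m = E / e_s = 8.24008×10⁸ / 2.03154×10⁷ = 40.5608 kg
In t: 40.5608 / 1000 = 0.0405608 t

0.04056 t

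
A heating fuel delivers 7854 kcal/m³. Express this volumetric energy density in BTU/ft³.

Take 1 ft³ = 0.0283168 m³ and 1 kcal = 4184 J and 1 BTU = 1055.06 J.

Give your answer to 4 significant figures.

7854 kcal/m³ × 4184 J/kcal = 3.28611×10⁷ J/m³
3.28611×10⁷ J/m³ ÷ 1055.06 J/BTU × 0.0283168 m³/ft³ = 881.96 BTU/ft³

882.0 BTU/ft³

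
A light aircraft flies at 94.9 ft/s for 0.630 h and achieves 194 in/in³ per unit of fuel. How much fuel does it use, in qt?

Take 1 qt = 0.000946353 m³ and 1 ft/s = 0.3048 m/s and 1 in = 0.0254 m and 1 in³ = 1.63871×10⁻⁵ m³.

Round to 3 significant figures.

231 qt

94.9 ft/s → 28.9255 m/s
0.630 h → 2268 s
d = v × t = 28.9255 × 2268 = 65603 m
194 in/in³ → 300700 m/m³
V = d / (distance per unit fuel) = 65603 / 300700 = 0.218168 m³
In qt: 0.218168 / 0.000946353 = 230.536 qt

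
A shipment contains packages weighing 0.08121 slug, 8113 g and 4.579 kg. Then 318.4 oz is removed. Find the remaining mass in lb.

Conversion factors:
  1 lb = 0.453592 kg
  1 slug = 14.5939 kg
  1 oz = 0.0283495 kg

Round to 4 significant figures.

10.69 lb

0.08121 slug × 14.5939 → 1.18517 kg
8113 g × 0.001 → 8.113 kg
4.579 kg (already kg)
318.4 oz × 0.0283495 → 9.02648 kg
Sum: 1.18517 + 8.113 + 4.579 − 9.02648 = 4.85069 kg
In lb: 4.85069 / 0.453592 = 10.6939 lb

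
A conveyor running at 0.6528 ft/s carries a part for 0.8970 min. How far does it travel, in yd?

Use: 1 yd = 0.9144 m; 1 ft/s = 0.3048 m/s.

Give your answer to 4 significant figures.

11.71 yd

0.6528 ft/s × 0.3048 = 0.198973 m/s
0.8970 min × 60 = 53.82 s
d = v × t = 0.198973 m/s × 53.82 s = 10.7087 m
10.7087 m ÷ (0.9144 m/yd) = 11.7112 yd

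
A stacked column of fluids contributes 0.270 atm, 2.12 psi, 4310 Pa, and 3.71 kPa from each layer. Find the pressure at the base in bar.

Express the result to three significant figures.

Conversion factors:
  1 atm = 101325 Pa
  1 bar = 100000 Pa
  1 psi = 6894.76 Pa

0.270 atm × 101325 = 27357.8 Pa
2.12 psi × 6894.76 = 14616.9 Pa
4310 Pa (already Pa)
3.71 kPa × 1000 = 3710 Pa
Total: 27357.8 + 14616.9 + 4310 + 3710 = 49994.7 Pa
In bar: 49994.7 / 100000 = 0.499947 bar

0.500 bar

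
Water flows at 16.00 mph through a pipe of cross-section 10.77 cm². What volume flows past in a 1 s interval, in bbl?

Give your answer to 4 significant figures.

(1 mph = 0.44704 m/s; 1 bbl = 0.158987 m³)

16.00 mph × 0.44704 = 7.15264 m/s
10.77 cm² × 0.0001 = 0.001077 m²
V = v × A × t = 7.15264 m/s × 0.001077 m² × 1 s = 0.00770339 m³
0.00770339 m³ ÷ (0.158987 m³/bbl) = 0.048453 bbl

0.04845 bbl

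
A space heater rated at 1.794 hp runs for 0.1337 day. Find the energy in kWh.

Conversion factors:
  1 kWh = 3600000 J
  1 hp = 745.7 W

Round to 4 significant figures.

4.293 kWh

1.794 hp × 745.7 → 1337.79 W
0.1337 day × 86400 → 11551.7 s
E = P × t = 1337.79 W × 11551.7 s = 1.54537×10⁷ J
1.54537×10⁷ J ÷ (3600000 J/kWh) = 4.29269 kWh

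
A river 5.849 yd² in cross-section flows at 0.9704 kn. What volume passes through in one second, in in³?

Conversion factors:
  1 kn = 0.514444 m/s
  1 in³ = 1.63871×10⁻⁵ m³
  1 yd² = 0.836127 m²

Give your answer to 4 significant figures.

1.490×10⁵ in³

0.9704 kn × 0.514444 = 0.499216 m/s
5.849 yd² × 0.836127 = 4.89051 m²
V = v × A × t = 0.499216 m/s × 4.89051 m² × 1 s = 2.44142 m³
2.44142 m³ ÷ (1.63871×10⁻⁵ m³/in³) = 148984 in³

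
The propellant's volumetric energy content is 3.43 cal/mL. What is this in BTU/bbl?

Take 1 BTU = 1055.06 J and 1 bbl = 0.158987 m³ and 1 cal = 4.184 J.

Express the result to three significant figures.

3.43 cal/mL × 4.184 J/cal ÷ 10⁻⁶ m³/mL = 1.43511×10⁷ J/m³
1.43511×10⁷ J/m³ ÷ 1055.06 J/BTU × 0.158987 m³/bbl = 2162.57 BTU/bbl

2160 BTU/bbl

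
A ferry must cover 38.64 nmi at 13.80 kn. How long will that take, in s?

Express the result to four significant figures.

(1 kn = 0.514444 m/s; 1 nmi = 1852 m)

38.64 nmi × 1852 → 71561.3 m
13.80 kn × 0.514444 → 7.09933 m/s
t = d / v = 71561.3 m / 7.09933 m/s = 10080 s

1.008×10⁴ s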